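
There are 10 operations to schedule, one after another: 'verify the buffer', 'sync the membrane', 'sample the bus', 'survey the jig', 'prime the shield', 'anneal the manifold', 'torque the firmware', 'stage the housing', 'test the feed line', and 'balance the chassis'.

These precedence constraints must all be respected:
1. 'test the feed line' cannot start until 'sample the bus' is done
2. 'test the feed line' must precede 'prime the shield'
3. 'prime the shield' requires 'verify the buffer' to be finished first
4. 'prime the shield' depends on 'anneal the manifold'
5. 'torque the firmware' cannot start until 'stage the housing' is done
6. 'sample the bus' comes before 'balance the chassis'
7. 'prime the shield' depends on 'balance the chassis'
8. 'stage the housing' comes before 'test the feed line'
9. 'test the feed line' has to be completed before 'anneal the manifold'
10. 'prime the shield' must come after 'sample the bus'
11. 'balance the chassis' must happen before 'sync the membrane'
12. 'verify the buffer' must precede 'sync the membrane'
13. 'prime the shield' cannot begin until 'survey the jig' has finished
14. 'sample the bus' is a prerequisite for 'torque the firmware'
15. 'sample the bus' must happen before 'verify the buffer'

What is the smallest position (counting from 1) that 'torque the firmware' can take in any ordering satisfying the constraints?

Every operation that must precede 'torque the firmware' has to come before it. Tracing all chains that end at 'torque the firmware', those operations are: 'sample the bus', 'stage the housing' — 2 in total.
So at minimum 2 operations come before 'torque the firmware', putting 'torque the firmware' no earlier than position 3. That position is achievable by scheduling exactly those predecessors first.

3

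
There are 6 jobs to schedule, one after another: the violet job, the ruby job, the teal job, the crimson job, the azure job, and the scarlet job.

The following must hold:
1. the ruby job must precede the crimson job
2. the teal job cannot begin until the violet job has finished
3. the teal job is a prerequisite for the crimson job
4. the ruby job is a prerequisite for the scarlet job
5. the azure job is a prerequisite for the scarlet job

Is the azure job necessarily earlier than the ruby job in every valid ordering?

No chain of constraints connects the azure job to the ruby job in either direction.
A valid ordering placing the ruby job before the azure job exists, so the answer is no.

No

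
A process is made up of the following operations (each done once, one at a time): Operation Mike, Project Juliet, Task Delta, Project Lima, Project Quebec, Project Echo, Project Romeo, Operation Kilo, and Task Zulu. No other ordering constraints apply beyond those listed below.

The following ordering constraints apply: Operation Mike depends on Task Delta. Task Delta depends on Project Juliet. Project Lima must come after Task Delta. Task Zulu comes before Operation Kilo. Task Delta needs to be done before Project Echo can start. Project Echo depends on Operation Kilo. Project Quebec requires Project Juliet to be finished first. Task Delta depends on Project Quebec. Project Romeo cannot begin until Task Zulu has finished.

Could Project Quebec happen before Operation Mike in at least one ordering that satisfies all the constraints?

Yes

The constraints force Project Quebec before Operation Mike, so yes — every valid ordering has Project Quebec earlier.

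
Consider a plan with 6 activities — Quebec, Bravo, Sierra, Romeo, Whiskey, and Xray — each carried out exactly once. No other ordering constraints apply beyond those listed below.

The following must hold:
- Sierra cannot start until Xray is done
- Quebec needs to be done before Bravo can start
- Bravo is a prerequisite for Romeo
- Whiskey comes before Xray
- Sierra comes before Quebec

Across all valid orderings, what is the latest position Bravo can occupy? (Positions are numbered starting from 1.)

Following the constraints forward from Bravo, its only required successor is Romeo.
So at least 1 activity follows Bravo, putting Bravo no later than position 5. That position is achievable by scheduling everything else first.

5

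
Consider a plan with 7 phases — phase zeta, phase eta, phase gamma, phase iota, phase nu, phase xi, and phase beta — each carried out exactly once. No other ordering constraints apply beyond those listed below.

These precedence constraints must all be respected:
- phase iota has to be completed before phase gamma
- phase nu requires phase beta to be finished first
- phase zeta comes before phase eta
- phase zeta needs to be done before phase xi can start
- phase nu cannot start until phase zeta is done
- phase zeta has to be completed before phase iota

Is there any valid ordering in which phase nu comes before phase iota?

Nothing in the constraints forces phase iota before phase nu — there is no chain from phase iota to phase nu.
That means at least one valid schedule has phase nu before phase iota.

Yes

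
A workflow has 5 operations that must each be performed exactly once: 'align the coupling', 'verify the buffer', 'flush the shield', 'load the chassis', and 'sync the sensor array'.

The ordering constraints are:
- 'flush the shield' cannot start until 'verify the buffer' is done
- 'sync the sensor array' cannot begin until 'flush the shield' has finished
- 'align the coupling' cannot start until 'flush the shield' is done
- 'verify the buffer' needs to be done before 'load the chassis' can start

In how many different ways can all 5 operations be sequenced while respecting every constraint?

Only 'verify the buffer' has no prerequisites, so it must go first.
Enumerating by repeatedly choosing an available operation (one whose prerequisites are all placed) gives 8 distinct complete orderings.

8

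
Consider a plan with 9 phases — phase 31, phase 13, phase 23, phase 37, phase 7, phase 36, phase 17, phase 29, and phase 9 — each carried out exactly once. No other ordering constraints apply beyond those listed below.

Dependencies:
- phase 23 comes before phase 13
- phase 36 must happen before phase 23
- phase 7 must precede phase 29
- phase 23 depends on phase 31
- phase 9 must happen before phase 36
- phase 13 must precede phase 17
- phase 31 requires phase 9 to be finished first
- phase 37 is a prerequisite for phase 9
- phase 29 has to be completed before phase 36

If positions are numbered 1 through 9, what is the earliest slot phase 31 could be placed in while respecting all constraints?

Working backwards through the constraints from phase 31, its full set of required predecessors is phase 37, phase 9 — 2 of them.
So at minimum 2 phases come before phase 31, putting phase 31 no earlier than position 3. That position is achievable by scheduling exactly those predecessors first.

3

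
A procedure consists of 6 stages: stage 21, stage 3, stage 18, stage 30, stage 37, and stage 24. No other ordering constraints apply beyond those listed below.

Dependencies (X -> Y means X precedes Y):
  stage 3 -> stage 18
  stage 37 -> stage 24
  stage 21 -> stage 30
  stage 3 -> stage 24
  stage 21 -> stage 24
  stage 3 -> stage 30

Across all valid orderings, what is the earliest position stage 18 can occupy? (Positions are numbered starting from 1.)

The only stage forced before stage 18 (directly or transitively) is stage 3.
So at minimum 1 stage comes before stage 18, putting stage 18 no earlier than position 2. That position is achievable by scheduling exactly that predecessor first.

2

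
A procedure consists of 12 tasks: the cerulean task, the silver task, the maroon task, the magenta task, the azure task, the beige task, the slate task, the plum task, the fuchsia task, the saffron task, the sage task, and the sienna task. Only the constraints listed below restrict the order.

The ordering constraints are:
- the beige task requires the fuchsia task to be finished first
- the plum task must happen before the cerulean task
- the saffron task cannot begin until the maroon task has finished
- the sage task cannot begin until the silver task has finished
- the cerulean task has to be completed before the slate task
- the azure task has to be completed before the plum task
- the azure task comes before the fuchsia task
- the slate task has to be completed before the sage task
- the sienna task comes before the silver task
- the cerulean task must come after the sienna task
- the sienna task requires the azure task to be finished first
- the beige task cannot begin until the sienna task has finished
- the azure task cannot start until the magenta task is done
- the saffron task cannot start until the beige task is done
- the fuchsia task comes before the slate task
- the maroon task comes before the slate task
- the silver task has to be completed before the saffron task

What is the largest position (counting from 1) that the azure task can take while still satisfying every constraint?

Every task that must follow the azure task has to come after it. Tracing all chains starting from the azure task, those tasks are: the cerulean task, the silver task, the beige task, the slate task, the plum task, the fuchsia task, the saffron task, the sage task, the sienna task — 9 in total.
So at least 9 tasks follow the azure task, putting the azure task no later than position 3. That position is achievable by scheduling everything else first.

3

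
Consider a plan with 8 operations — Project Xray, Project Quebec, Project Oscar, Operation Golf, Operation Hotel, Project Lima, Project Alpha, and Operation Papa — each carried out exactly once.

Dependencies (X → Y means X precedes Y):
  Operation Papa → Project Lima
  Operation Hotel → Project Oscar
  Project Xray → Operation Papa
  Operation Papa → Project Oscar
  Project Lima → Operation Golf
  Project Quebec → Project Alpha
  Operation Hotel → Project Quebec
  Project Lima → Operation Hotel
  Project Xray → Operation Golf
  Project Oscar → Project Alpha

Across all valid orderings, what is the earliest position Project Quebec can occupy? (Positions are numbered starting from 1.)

Every operation that must precede Project Quebec has to come before it. Tracing all chains that end at Project Quebec, those operations are: Project Xray, Operation Hotel, Project Lima, Operation Papa — 4 in total.
So at minimum 4 operations come before Project Quebec, putting Project Quebec no earlier than position 5. That position is achievable by scheduling exactly those predecessors first.

5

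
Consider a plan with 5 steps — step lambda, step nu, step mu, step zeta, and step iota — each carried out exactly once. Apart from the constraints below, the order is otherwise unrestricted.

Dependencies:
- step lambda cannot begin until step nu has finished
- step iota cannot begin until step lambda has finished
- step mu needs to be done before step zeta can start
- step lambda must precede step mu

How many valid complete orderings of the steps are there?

Only step nu has no prerequisites, so it must go first.
Systematically extending each partial ordering one step at a time and counting, there are 3 complete orderings.

3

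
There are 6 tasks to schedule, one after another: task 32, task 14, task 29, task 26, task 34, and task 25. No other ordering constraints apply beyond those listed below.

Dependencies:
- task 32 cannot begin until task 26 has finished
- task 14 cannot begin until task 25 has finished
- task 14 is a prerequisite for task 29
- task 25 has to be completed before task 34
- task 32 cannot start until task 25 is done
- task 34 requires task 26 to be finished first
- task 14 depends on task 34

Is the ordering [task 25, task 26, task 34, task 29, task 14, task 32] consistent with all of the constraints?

No

The sequence places task 29 ahead of task 14.
Since task 14 is required before task 29, the ordering is invalid.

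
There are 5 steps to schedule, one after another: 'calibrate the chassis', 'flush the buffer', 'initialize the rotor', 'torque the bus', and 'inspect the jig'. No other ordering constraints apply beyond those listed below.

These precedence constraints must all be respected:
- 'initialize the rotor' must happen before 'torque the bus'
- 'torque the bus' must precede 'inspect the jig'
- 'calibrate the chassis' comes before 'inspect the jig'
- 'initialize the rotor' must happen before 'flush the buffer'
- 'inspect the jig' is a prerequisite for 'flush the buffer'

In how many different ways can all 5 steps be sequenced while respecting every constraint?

3

The steps with no prerequisites are 'calibrate the chassis', 'initialize the rotor'; any of them can be placed first.
Systematically extending each partial ordering one step at a time and counting, there are 3 complete orderings.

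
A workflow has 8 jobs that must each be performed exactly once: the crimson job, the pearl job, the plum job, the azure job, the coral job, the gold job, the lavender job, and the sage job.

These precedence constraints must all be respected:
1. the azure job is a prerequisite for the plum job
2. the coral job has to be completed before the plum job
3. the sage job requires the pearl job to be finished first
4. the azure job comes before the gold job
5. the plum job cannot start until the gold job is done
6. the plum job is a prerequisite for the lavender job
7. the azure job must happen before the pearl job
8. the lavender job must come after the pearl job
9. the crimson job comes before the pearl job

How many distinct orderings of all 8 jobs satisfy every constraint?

3 jobs have no prerequisites (the crimson job, the azure job, the coral job), so any of them could come first.
Counting all ways to extend the partial order to a total order gives 122.

122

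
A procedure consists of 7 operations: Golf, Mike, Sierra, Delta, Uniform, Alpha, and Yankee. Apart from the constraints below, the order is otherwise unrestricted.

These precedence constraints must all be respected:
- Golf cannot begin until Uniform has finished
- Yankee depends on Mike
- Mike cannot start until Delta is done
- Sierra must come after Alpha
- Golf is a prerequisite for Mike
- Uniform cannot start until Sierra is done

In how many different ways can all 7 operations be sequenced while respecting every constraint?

5

The operations with no prerequisites are Delta, Alpha; any of them can be placed first.
Counting all ways to extend the partial order to a total order gives 5.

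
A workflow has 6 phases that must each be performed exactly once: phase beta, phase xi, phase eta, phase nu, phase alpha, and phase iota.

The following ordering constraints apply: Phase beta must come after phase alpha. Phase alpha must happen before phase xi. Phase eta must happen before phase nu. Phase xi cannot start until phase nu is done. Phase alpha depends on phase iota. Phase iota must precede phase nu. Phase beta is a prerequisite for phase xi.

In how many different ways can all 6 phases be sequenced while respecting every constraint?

2 phases have no prerequisites (phase eta, phase iota), so any of them could come first.
Systematically extending each partial ordering one phase at a time and counting, there are 9 complete orderings.

9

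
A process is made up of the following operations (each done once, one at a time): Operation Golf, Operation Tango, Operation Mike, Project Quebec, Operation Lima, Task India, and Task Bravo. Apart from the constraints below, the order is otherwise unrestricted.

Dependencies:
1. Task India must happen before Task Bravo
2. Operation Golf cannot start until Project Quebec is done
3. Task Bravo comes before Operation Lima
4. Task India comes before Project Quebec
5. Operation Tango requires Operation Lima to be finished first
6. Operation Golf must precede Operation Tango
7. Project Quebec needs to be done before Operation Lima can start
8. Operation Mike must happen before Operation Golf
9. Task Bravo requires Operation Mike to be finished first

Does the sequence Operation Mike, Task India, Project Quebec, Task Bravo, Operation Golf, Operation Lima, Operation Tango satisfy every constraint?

Every stated constraint is respected: Operation Mike sits at position 1, ahead of Operation Golf at position 5, and each of the other listed pairs likewise has the predecessor earlier in the sequence.

Yes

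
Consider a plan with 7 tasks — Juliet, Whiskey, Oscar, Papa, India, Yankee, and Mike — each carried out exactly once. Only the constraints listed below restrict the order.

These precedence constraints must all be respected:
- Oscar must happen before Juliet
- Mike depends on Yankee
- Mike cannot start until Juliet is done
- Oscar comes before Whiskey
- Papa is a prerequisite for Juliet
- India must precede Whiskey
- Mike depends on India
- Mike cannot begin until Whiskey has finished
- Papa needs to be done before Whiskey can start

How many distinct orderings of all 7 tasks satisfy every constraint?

4 tasks have no prerequisites (Oscar, Papa, India, Yankee), so any of them could come first.
Systematically extending each partial ordering one task at a time and counting, there are 84 complete orderings.

84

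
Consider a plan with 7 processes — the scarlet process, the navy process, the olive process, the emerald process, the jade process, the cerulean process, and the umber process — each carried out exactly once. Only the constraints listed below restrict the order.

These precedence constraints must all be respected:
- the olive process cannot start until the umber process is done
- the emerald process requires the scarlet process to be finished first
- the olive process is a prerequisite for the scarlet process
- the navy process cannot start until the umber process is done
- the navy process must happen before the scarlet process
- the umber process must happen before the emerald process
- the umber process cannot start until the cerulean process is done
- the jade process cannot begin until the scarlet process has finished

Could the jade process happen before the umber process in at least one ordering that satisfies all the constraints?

Following the umber process → the navy process → the scarlet process → the jade process, the umber process must precede the jade process in every valid ordering.
So no valid ordering can have the jade process before the umber process.

No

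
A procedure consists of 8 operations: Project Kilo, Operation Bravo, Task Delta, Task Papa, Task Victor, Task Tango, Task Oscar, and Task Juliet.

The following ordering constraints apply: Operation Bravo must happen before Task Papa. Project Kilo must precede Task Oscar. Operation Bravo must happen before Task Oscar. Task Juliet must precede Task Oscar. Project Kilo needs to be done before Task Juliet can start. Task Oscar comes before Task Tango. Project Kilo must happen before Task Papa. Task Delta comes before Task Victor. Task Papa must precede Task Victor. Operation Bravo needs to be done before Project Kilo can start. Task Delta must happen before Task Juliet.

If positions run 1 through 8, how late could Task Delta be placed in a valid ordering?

4

Following every chain forward from Task Delta, the operations that must come later are Task Victor, Task Tango, Task Oscar, Task Juliet — 4 of them.
So at least 4 operations follow Task Delta, putting Task Delta no later than position 4. That position is achievable by scheduling everything else first.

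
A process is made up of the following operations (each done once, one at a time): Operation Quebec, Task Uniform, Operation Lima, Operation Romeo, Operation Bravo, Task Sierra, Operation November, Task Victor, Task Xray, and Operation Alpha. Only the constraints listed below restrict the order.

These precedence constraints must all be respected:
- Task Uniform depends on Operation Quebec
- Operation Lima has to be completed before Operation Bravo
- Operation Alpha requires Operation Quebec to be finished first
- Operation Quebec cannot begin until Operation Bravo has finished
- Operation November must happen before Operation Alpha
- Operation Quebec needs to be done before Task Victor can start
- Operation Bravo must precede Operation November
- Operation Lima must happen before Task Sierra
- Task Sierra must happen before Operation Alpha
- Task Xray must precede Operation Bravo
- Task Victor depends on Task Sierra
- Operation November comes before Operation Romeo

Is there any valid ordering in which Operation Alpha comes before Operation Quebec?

Following Operation Quebec → Operation Alpha, Operation Quebec must precede Operation Alpha in every valid ordering.
Hence Operation Alpha can never be scheduled before Operation Quebec.

No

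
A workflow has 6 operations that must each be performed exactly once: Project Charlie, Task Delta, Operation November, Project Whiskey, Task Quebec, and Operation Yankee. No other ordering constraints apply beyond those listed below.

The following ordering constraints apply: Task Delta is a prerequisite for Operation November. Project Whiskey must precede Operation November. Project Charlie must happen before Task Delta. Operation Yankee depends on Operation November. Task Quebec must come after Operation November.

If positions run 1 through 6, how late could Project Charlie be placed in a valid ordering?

Every operation that must follow Project Charlie has to come after it. Tracing all chains starting from Project Charlie, those operations are: Task Delta, Operation November, Task Quebec, Operation Yankee — 4 in total.
With 4 mandatory successors out of 6 operations total, the latest slot for Project Charlie is 6−4 = 2, and it's reachable by doing all non-successors before Project Charlie.

2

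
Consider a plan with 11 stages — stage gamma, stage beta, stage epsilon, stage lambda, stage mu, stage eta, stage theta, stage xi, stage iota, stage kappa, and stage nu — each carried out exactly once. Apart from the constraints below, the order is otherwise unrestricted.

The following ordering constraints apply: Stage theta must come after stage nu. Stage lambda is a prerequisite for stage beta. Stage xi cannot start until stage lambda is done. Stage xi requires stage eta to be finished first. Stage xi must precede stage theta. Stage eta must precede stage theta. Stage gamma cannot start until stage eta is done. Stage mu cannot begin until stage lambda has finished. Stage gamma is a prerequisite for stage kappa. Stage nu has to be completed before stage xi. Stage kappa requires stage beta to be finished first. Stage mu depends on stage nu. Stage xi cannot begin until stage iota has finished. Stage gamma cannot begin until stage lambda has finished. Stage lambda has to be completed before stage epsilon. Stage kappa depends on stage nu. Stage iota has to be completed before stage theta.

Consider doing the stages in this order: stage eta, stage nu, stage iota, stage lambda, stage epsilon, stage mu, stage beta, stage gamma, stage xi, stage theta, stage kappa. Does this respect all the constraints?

Checking each listed constraint against this order: for instance, stage eta is in position 1 and stage theta in position 10, so that constraint holds — and the remaining constraints check out the same way.

Yes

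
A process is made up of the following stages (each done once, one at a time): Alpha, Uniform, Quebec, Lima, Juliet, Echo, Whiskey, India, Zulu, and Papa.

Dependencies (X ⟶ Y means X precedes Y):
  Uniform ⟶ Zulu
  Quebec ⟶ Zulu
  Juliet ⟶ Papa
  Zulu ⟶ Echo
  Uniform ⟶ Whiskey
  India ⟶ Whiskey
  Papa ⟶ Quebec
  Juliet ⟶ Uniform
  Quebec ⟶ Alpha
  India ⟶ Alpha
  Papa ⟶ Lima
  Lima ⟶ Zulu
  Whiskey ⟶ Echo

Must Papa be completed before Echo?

Chaining the stated constraints: Papa → Quebec → Zulu → Echo.
So Papa must precede Echo in any valid ordering.

Yes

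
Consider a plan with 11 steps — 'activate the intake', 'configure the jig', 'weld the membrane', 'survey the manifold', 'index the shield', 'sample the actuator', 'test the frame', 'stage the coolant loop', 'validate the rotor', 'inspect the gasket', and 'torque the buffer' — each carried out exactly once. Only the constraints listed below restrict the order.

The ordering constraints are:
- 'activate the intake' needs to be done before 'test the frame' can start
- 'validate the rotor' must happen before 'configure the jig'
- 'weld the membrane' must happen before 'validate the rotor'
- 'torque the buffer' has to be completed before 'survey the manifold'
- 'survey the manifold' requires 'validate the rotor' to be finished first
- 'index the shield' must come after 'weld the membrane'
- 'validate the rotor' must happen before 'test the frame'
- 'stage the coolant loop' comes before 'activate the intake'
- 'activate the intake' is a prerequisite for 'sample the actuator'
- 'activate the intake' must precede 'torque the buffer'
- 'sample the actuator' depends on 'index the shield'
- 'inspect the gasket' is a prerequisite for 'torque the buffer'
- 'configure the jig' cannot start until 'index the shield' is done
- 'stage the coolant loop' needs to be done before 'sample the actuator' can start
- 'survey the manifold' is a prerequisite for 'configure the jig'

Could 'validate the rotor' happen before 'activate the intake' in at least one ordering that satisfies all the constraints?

Yes

Nothing in the constraints forces 'activate the intake' before 'validate the rotor' — there is no chain from 'activate the intake' to 'validate the rotor'.
So a valid ordering placing 'validate the rotor' earlier than 'activate the intake' exists.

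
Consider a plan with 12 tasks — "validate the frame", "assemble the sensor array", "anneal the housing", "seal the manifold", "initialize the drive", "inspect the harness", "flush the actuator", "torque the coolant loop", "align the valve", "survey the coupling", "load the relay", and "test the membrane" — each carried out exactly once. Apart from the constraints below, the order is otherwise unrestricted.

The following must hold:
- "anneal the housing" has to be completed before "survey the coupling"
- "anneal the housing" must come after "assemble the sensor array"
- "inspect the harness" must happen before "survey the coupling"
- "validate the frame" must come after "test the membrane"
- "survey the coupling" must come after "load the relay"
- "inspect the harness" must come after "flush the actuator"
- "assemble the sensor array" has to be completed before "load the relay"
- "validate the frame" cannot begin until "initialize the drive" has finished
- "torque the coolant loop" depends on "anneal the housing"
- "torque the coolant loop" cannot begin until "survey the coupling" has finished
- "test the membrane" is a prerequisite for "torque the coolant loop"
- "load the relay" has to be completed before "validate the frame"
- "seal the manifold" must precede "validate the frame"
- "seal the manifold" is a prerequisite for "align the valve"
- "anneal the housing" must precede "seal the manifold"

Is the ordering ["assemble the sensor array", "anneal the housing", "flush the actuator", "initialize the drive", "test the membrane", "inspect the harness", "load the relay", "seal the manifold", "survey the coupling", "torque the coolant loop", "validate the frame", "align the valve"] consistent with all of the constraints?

Yes

Checking each listed constraint against this order: for instance, "anneal the housing" is in position 2 and "torque the coolant loop" in position 10, so that constraint holds — and the remaining constraints check out the same way.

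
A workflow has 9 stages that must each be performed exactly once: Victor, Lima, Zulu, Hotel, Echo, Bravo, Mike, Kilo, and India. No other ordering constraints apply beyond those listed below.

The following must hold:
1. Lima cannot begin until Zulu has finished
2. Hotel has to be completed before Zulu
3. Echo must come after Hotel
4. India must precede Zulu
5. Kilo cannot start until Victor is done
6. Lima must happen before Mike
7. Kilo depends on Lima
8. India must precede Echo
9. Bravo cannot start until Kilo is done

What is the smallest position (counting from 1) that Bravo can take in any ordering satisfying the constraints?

7

Working backwards through the constraints from Bravo, its full set of required predecessors is Victor, Lima, Zulu, Hotel, Kilo, India — 6 of them.
With 6 mandatory predecessors, the earliest Bravo can sit is position 6+1 = 7, and placing just those 6 first achieves it.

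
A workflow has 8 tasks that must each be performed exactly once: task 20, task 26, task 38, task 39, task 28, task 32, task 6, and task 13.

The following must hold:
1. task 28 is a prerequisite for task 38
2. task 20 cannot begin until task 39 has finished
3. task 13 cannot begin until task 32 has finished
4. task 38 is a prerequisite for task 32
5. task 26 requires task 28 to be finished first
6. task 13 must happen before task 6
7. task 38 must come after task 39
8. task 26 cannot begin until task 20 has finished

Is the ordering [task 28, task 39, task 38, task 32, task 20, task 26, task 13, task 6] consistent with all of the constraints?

Checking each listed constraint against this order: for instance, task 28 is in position 1 and task 26 in position 6, so that constraint holds — and the remaining constraints check out the same way.

Yes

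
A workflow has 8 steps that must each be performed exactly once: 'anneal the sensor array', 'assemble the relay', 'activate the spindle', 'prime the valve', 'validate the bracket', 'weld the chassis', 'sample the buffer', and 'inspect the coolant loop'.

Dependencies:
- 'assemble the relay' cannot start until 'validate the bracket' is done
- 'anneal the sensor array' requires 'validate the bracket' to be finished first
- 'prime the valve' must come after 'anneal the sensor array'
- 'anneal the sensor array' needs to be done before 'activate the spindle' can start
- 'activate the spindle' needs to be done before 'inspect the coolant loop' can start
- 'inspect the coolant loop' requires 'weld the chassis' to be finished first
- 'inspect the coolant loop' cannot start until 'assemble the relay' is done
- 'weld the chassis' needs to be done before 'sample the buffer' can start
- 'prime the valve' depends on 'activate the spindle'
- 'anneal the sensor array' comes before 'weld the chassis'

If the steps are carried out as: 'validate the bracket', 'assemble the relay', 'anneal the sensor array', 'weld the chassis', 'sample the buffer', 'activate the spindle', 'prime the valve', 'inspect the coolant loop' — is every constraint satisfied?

Checking each listed constraint against this order: for instance, 'assemble the relay' is in position 2 and 'inspect the coolant loop' in position 8, so that constraint holds — and the remaining constraints check out the same way.

Yes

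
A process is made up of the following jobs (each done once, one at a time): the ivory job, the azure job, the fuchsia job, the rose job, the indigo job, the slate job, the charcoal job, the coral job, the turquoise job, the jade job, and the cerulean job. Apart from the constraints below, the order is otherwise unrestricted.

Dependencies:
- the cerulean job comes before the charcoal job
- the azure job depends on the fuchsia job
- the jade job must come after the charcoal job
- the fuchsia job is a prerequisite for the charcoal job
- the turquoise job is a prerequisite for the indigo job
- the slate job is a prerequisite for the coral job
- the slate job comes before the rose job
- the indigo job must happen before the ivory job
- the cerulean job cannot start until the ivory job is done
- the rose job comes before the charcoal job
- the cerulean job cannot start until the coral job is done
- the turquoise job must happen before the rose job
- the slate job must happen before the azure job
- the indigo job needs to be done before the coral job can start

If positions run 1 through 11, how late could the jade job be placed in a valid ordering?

11

Nothing depends on the jade job, so it can be the final job, position 11.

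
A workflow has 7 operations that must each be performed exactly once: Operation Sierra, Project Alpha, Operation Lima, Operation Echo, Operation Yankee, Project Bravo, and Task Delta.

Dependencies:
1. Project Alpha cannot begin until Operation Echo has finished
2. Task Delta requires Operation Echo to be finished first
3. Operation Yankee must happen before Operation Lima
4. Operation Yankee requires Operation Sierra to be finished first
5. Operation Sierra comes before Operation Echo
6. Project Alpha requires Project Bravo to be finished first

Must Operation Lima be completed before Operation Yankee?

The constraints actually force Operation Yankee before Operation Lima (via Operation Yankee → Operation Lima), not the other way around.
So Operation Lima does not have to come before Operation Yankee — it cannot.

No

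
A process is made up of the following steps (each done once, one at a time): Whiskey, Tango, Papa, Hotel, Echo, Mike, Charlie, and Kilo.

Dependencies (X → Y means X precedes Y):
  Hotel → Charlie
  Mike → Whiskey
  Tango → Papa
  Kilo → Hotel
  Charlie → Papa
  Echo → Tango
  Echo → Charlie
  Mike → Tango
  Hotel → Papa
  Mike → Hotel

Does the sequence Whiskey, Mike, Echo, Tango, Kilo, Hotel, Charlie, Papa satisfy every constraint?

Here Mike comes after Whiskey.
But one of the constraints requires Mike before Whiskey, so this ordering violates it.

No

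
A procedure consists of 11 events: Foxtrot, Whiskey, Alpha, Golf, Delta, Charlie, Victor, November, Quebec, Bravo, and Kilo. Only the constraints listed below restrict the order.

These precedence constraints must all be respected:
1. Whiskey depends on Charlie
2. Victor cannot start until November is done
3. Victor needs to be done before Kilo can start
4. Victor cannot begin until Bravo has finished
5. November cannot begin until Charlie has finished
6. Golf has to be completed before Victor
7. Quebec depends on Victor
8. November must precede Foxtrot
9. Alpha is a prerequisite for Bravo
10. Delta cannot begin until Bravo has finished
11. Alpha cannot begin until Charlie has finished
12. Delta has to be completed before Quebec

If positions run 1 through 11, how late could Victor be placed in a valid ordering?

9

Following every chain forward from Victor, the events that must come later are Quebec, Kilo — 2 of them.
So at least 2 events follow Victor, putting Victor no later than position 9. That position is achievable by scheduling everything else first.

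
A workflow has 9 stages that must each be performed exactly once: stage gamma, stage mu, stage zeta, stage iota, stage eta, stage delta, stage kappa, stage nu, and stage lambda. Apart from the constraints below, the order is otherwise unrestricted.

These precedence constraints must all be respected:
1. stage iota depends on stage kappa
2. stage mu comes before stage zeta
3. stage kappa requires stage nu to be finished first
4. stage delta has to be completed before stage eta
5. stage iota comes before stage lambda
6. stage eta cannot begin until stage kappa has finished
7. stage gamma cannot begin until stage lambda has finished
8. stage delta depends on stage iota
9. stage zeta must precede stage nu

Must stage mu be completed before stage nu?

Yes

Chaining the stated constraints: stage mu → stage zeta → stage nu.
That forces stage mu before stage nu in every valid schedule.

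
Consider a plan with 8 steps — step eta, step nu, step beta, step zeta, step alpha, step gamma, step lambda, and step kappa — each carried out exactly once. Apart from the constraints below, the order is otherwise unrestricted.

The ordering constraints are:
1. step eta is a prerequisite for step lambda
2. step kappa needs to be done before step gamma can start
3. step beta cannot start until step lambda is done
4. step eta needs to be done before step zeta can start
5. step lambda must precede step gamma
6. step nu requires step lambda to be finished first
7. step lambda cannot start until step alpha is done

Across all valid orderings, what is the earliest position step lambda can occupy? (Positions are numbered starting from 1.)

The steps that are forced before step lambda, directly or transitively, are step eta, step alpha. That's 2 steps.
With 2 mandatory predecessors, the earliest step lambda can sit is position 2+1 = 3, and placing just those 2 first achieves it.

3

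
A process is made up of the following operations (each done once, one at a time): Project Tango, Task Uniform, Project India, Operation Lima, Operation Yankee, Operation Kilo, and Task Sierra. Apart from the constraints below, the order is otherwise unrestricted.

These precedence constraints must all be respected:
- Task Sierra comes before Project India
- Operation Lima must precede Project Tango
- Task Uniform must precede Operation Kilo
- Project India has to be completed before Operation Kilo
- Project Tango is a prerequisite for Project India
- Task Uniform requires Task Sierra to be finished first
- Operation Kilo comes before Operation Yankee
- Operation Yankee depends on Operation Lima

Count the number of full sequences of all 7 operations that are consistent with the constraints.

2 operations have no prerequisites (Operation Lima, Task Sierra), so any of them could come first.
Systematically extending each partial ordering one operation at a time and counting, there are 9 complete orderings.

9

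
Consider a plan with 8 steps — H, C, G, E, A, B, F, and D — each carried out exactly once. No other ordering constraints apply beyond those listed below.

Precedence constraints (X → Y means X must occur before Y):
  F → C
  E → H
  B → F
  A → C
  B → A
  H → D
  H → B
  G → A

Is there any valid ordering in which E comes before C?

Yes

Every valid ordering already has E before C (the constraints require it), so in particular at least one does.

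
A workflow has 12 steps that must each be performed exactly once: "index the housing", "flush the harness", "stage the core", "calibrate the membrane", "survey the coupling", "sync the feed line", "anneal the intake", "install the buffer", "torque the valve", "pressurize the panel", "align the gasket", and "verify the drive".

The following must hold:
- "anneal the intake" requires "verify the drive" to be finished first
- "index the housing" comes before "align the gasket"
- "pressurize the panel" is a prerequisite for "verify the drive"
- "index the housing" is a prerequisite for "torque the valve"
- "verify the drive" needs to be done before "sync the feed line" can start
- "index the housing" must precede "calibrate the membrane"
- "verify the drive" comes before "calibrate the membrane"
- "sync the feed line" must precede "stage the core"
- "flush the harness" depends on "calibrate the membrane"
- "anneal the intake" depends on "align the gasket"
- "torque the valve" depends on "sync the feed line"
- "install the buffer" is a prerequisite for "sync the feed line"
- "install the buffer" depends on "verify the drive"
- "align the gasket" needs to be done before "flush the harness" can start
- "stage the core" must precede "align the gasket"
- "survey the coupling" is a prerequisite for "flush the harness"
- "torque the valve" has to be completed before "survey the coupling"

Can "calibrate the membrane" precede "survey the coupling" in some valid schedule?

Yes

No chain of constraints runs from "survey the coupling" to "calibrate the membrane", so "survey the coupling" is not required to come first.
That means at least one valid schedule has "calibrate the membrane" before "survey the coupling".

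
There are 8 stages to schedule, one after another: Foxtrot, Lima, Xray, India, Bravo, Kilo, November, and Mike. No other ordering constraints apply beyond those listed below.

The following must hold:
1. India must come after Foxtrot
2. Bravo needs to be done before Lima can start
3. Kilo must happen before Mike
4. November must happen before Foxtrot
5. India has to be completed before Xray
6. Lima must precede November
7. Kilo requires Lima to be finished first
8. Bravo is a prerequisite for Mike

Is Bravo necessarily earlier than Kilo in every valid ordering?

Yes

Tracing the constraints gives a chain: Bravo → Lima → Kilo.
So Bravo must precede Kilo in any valid ordering.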